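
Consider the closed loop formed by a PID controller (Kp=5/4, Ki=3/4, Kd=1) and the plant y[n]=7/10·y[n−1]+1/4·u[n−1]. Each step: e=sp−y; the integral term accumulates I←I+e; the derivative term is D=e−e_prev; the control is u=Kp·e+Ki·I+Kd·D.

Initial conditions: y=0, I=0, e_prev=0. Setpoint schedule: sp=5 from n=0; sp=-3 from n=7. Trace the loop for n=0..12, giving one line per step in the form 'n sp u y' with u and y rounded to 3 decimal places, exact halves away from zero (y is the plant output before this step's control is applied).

0 5 15.000 0.000
1 5 2.500 3.750
2 5 8.688 3.250
3 5 5.909 4.447
4 5 7.091 4.590
5 5 6.355 4.986
6 5 6.482 5.079
7 -3 -17.775 5.176
8 -3 2.180 -0.821
9 -3 -7.825 -0.030
10 -3 -3.419 -1.977
11 -3 -5.349 -2.239
12 -3 -4.185 -2.904

(exact arithmetic carried between steps; '≈' marks a value shown rounded to 6 d.p. or computed from one; I and e_prev carry over from the previous line; the table rounds u and y to 3 d.p., halves away from zero)
n=0: y=0, sp=5, e=sp−y=5; I=5, D=e−e_prev=5; u=5/4·5+3/4·5+1·5=15; next y=7/10·0+1/4·15=3.75
n=1: y=3.75, sp=5, e=sp−y=1.25; I=6.25, D=e−e_prev=-3.75; u=5/4·1.25+3/4·6.25+1·(-3.75)=2.5; next y=7/10·3.75+1/4·2.5=3.25
n=2: y=3.25, sp=5, e=sp−y=1.75; I=8, D=e−e_prev=0.5; u=5/4·1.75+3/4·8+1·0.5=8.6875; next y=7/10·3.25+1/4·8.6875=4.446875
n=3: y=4.446875, sp=5, e=sp−y=0.553125; I=8.553125, D=e−e_prev=-1.196875; u=5/4·0.553125+3/4·8.553125+1·(-1.196875)=5.909375; next y=7/10·4.446875+1/4·5.909375≈4.590156
n=4: y≈4.590156, sp=5, e=sp−y≈0.409844; I≈8.962969, D=e−e_prev≈-0.143281; u=5/4·0.409844+3/4·8.962969+1·(-0.143281)≈7.09125; next y=7/10·4.590156+1/4·7.09125≈4.985922
n=5: y≈4.985922, sp=5, e=sp−y≈0.014078; I≈8.977047, D=e−e_prev≈-0.395766; u=5/4·0.014078+3/4·8.977047+1·(-0.395766)≈6.354617; next y=7/10·4.985922+1/4·6.354617≈5.078800
n=6: y≈5.078800, sp=5, e=sp−y≈-0.078800; I≈8.898247, D=e−e_prev≈-0.092878; u=5/4·(-0.078800)+3/4·8.898247+1·(-0.092878)≈6.482308; next y=7/10·5.078800+1/4·6.482308≈5.175737
n=7: y≈5.175737, sp=-3, e=sp−y≈-8.175737; I≈0.722510, D=e−e_prev≈-8.096937; u=5/4·(-8.175737)+3/4·0.722510+1·(-8.096937)≈-17.774725; next y=7/10·5.175737+1/4·(-17.774725)≈-0.820666
n=8: y≈-0.820666, sp=-3, e=sp−y≈-2.179334; I≈-1.456824, D=e−e_prev≈5.996402; u=5/4·(-2.179334)+3/4·(-1.456824)+1·5.996402≈2.179616; next y=7/10·(-0.820666)+1/4·2.179616≈-0.029562
n=9: y≈-0.029562, sp=-3, e=sp−y≈-2.970438; I≈-4.427262, D=e−e_prev≈-0.791104; u=5/4·(-2.970438)+3/4·(-4.427262)+1·(-0.791104)≈-7.824598; next y=7/10·(-0.029562)+1/4·(-7.824598)≈-1.976843
n=10: y≈-1.976843, sp=-3, e=sp−y≈-1.023157; I≈-5.450419, D=e−e_prev≈1.947281; u=5/4·(-1.023157)+3/4·(-5.450419)+1·1.947281≈-3.419480; next y=7/10·(-1.976843)+1/4·(-3.419480)≈-2.238660
n=11: y≈-2.238660, sp=-3, e=sp−y≈-0.761340; I≈-6.211759, D=e−e_prev≈0.261817; u=5/4·(-0.761340)+3/4·(-6.211759)+1·0.261817≈-5.348677; next y=7/10·(-2.238660)+1/4·(-5.348677)≈-2.904231
n=12: y≈-2.904231, sp=-3, e=sp−y≈-0.095769; I≈-6.307528, D=e−e_prev≈0.665571; u=5/4·(-0.095769)+3/4·(-6.307528)+1·0.665571≈-4.184786; next y=7/10·(-2.904231)+1/4·(-4.184786)≈-3.079158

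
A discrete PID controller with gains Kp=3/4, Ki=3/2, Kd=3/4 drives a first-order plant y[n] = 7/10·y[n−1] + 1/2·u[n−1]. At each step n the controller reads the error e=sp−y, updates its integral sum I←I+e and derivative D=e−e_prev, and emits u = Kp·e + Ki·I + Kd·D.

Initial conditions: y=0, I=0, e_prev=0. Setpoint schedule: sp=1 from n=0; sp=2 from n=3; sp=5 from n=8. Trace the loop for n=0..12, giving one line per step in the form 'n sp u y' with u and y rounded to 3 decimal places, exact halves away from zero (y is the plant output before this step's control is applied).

0 1 3.000 0.000
1 1 -0.750 1.500
2 1 2.100 0.675
3 2 2.426 1.523
4 2 0.759 2.279
5 2 1.820 1.975
6 2 0.677 2.293
7 2 1.524 1.943
8 5 9.810 2.122
9 5 -0.794 6.391
10 5 7.264 4.076
11 5 -0.313 6.485
12 5 5.572 4.383

(exact arithmetic carried between steps; '≈' marks a value shown rounded to 6 d.p. or computed from one; I and e_prev carry over from the previous line; the table rounds u and y to 3 d.p., halves away from zero)
n=0: y=0, sp=1, e=sp−y=1; I=1, D=e−e_prev=1; u=3/4·1+3/2·1+3/4·1=3; next y=7/10·0+1/2·3=1.5
n=1: y=1.5, sp=1, e=sp−y=-0.5; I=0.5, D=e−e_prev=-1.5; u=3/4·(-0.5)+3/2·0.5+3/4·(-1.5)=-0.75; next y=7/10·1.5+1/2·(-0.75)=0.675
n=2: y=0.675, sp=1, e=sp−y=0.325; I=0.825, D=e−e_prev=0.825; u=3/4·0.325+3/2·0.825+3/4·0.825=2.1; next y=7/10·0.675+1/2·2.1=1.5225
n=3: y=1.5225, sp=2, e=sp−y=0.4775; I=1.3025, D=e−e_prev=0.1525; u=3/4·0.4775+3/2·1.3025+3/4·0.1525=2.42625; next y=7/10·1.5225+1/2·2.42625=2.278875
n=4: y=2.278875, sp=2, e=sp−y=-0.278875; I=1.023625, D=e−e_prev=-0.756375; u=3/4·(-0.278875)+3/2·1.023625+3/4·(-0.756375)=0.759; next y=7/10·2.278875+1/2·0.759≈1.974713
n=5: y≈1.974713, sp=2, e=sp−y≈0.025288; I≈1.048913, D=e−e_prev≈0.304163; u=3/4·0.025288+3/2·1.048913+3/4·0.304163≈1.820456; next y=7/10·1.974713+1/2·1.820456≈2.292527
n=6: y≈2.292527, sp=2, e=sp−y≈-0.292527; I≈0.756386, D=e−e_prev≈-0.317814; u=3/4·(-0.292527)+3/2·0.756386+3/4·(-0.317814)≈0.676823; next y=7/10·2.292527+1/2·0.676823≈1.943180
n=7: y≈1.943180, sp=2, e=sp−y≈0.056820; I≈0.813206, D=e−e_prev≈0.349347; u=3/4·0.056820+3/2·0.813206+3/4·0.349347≈1.524433; next y=7/10·1.943180+1/2·1.524433≈2.122443
n=8: y≈2.122443, sp=5, e=sp−y≈2.877557; I≈3.690763, D=e−e_prev≈2.820737; u=3/4·2.877557+3/2·3.690763+3/4·2.820737≈9.809865; next y=7/10·2.122443+1/2·9.809865≈6.390642
n=9: y≈6.390642, sp=5, e=sp−y≈-1.390642; I≈2.300120, D=e−e_prev≈-4.268200; u=3/4·(-1.390642)+3/2·2.300120+3/4·(-4.268200)≈-0.793951; next y=7/10·6.390642+1/2·(-0.793951)≈4.076474
n=10: y≈4.076474, sp=5, e=sp−y≈0.923526; I≈3.223646, D=e−e_prev≈2.314168; u=3/4·0.923526+3/2·3.223646+3/4·2.314168≈7.263740; next y=7/10·4.076474+1/2·7.263740≈6.485402
n=11: y≈6.485402, sp=5, e=sp−y≈-1.485402; I≈1.738244, D=e−e_prev≈-2.408928; u=3/4·(-1.485402)+3/2·1.738244+3/4·(-2.408928)≈-0.313381; next y=7/10·6.485402+1/2·(-0.313381)≈4.383091
n=12: y≈4.383091, sp=5, e=sp−y≈0.616909; I≈2.355153, D=e−e_prev≈2.102311; u=3/4·0.616909+3/2·2.355153+3/4·2.102311≈5.572145; next y=7/10·4.383091+1/2·5.572145≈5.854236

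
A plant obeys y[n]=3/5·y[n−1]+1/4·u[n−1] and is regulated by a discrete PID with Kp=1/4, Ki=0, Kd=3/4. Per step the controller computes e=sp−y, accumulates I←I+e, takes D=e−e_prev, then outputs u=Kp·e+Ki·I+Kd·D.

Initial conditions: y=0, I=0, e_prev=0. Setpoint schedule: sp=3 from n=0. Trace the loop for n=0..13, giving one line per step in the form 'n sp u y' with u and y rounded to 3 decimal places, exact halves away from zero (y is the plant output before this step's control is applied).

0 3 3.000 0.000
1 3 0.000 0.750
2 3 0.863 0.450
3 3 0.602 0.486
4 3 0.672 0.442
5 3 0.648 0.433
6 3 0.653 0.422
7 3 0.650 0.416
8 3 0.650 0.412
9 3 0.649 0.410
10 3 0.649 0.408
11 3 0.649 0.407
12 3 0.649 0.407
13 3 0.649 0.406

(exact arithmetic carried between steps; '≈' marks a value shown rounded to 6 d.p. or computed from one; I and e_prev carry over from the previous line; the table rounds u and y to 3 d.p., halves away from zero)
n=0: y=0, sp=3, e=sp−y=3; I=3, D=e−e_prev=3; u=1/4·3+0·3+3/4·3=3; next y=3/5·0+1/4·3=0.75
n=1: y=0.75, sp=3, e=sp−y=2.25; I=5.25, D=e−e_prev=-0.75; u=1/4·2.25+0·5.25+3/4·(-0.75)=0; next y=3/5·0.75+1/4·0=0.45
n=2: y=0.45, sp=3, e=sp−y=2.55; I=7.8, D=e−e_prev=0.3; u=1/4·2.55+0·7.8+3/4·0.3=0.8625; next y=3/5·0.45+1/4·0.8625=0.485625
n=3: y=0.485625, sp=3, e=sp−y=2.514375; I=10.314375, D=e−e_prev=-0.035625; u=1/4·2.514375+0·10.314375+3/4·(-0.035625)=0.601875; next y=3/5·0.485625+1/4·0.601875≈0.441844
n=4: y≈0.441844, sp=3, e=sp−y≈2.558156; I≈12.872531, D=e−e_prev≈0.043781; u=1/4·2.558156+0·12.872531+3/4·0.043781≈0.672375; next y=3/5·0.441844+1/4·0.672375≈0.4332
n=5: y=0.4332, sp=3, e=sp−y=2.5668; I≈15.439331, D=e−e_prev≈0.008644; u=1/4·2.5668+0·15.439331+3/4·0.008644≈0.648183; next y=3/5·0.4332+1/4·0.648183≈0.421966
n=6: y≈0.421966, sp=3, e=sp−y≈2.578034; I≈18.017366, D=e−e_prev≈0.011234; u=1/4·2.578034+0·18.017366+3/4·0.011234≈0.652934; next y=3/5·0.421966+1/4·0.652934≈0.416413
n=7: y≈0.416413, sp=3, e=sp−y≈2.583587; I≈20.600953, D=e−e_prev≈0.005553; u=1/4·2.583587+0·20.600953+3/4·0.005553≈0.650061; next y=3/5·0.416413+1/4·0.650061≈0.412363
n=8: y≈0.412363, sp=3, e=sp−y≈2.587637; I≈23.188589, D=e−e_prev≈0.004050; u=1/4·2.587637+0·23.188589+3/4·0.004050≈0.649947; next y=3/5·0.412363+1/4·0.649947≈0.409905
n=9: y≈0.409905, sp=3, e=sp−y≈2.590095; I≈25.778685, D=e−e_prev≈0.002459; u=1/4·2.590095+0·25.778685+3/4·0.002459≈0.649368; next y=3/5·0.409905+1/4·0.649368≈0.408285
n=10: y≈0.408285, sp=3, e=sp−y≈2.591715; I≈28.370400, D=e−e_prev≈0.001620; u=1/4·2.591715+0·28.370400+3/4·0.001620≈0.649144; next y=3/5·0.408285+1/4·0.649144≈0.407257
n=11: y≈0.407257, sp=3, e=sp−y≈2.592743; I≈30.963144, D=e−e_prev≈0.001028; u=1/4·2.592743+0·30.963144+3/4·0.001028≈0.648957; next y=3/5·0.407257+1/4·0.648957≈0.406593
n=12: y≈0.406593, sp=3, e=sp−y≈2.593407; I≈33.556550, D=e−e_prev≈0.000664; u=1/4·2.593407+0·33.556550+3/4·0.000664≈0.648849; next y=3/5·0.406593+1/4·0.648849≈0.406168
n=13: y≈0.406168, sp=3, e=sp−y≈2.593832; I≈36.150382, D=e−e_prev≈0.000425; u=1/4·2.593832+0·36.150382+3/4·0.000425≈0.648777; next y=3/5·0.406168+1/4·0.648777≈0.405895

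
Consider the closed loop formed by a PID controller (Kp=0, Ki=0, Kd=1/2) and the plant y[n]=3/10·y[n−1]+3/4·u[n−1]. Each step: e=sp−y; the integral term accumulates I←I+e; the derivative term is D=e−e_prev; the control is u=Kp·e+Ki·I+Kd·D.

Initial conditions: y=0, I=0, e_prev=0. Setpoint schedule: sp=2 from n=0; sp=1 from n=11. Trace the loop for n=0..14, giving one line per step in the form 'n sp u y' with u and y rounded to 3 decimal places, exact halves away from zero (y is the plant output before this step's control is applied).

(exact arithmetic carried between steps; '≈' marks a value shown rounded to 6 d.p. or computed from one; I and e_prev carry over from the previous line; the table rounds u and y to 3 d.p., halves away from zero)
n=0: y=0, sp=2, e=sp−y=2; I=2, D=e−e_prev=2; u=0·2+0·2+1/2·2=1; next y=3/10·0+3/4·1=0.75
n=1: y=0.75, sp=2, e=sp−y=1.25; I=3.25, D=e−e_prev=-0.75; u=0·1.25+0·3.25+1/2·(-0.75)=-0.375; next y=3/10·0.75+3/4·(-0.375)=-0.05625
n=2: y=-0.05625, sp=2, e=sp−y=2.05625; I=5.30625, D=e−e_prev=0.80625; u=0·2.05625+0·5.30625+1/2·0.80625=0.403125; next y=3/10·(-0.05625)+3/4·0.403125≈0.285469
n=3: y≈0.285469, sp=2, e=sp−y≈1.714531; I≈7.020781, D=e−e_prev≈-0.341719; u=0·1.714531+0·7.020781+1/2·(-0.341719)≈-0.170859; next y=3/10·0.285469+3/4·(-0.170859)≈-0.042504
n=4: y≈-0.042504, sp=2, e=sp−y≈2.042504; I≈9.063285, D=e−e_prev≈0.327973; u=0·2.042504+0·9.063285+1/2·0.327973≈0.163986; next y=3/10·(-0.042504)+3/4·0.163986≈0.110239
n=5: y≈0.110239, sp=2, e=sp−y≈1.889761; I≈10.953047, D=e−e_prev≈-0.152742; u=0·1.889761+0·10.953047+1/2·(-0.152742)≈-0.076371; next y=3/10·0.110239+3/4·(-0.076371)≈-0.024207
n=6: y≈-0.024207, sp=2, e=sp−y≈2.024207; I≈12.977253, D=e−e_prev≈0.134445; u=0·2.024207+0·12.977253+1/2·0.134445≈0.067223; next y=3/10·(-0.024207)+3/4·0.067223≈0.043155
n=7: y≈0.043155, sp=2, e=sp−y≈1.956845; I≈14.934098, D=e−e_prev≈-0.067362; u=0·1.956845+0·14.934098+1/2·(-0.067362)≈-0.033681; next y=3/10·0.043155+3/4·(-0.033681)≈-0.012314
n=8: y≈-0.012314, sp=2, e=sp−y≈2.012314; I≈16.946413, D=e−e_prev≈0.055469; u=0·2.012314+0·16.946413+1/2·0.055469≈0.027735; next y=3/10·(-0.012314)+3/4·0.027735≈0.017107
n=9: y≈0.017107, sp=2, e=sp−y≈1.982893; I≈18.929306, D=e−e_prev≈-0.029421; u=0·1.982893+0·18.929306+1/2·(-0.029421)≈-0.014710; next y=3/10·0.017107+3/4·(-0.014710)≈-0.005901
n=10: y≈-0.005901, sp=2, e=sp−y≈2.005901; I≈20.935207, D=e−e_prev≈0.023008; u=0·2.005901+0·20.935207+1/2·0.023008≈0.011504; next y=3/10·(-0.005901)+3/4·0.011504≈0.006858
n=11: y≈0.006858, sp=1, e=sp−y≈0.993142; I≈21.928349, D=e−e_prev≈-1.012758; u=0·0.993142+0·21.928349+1/2·(-1.012758)≈-0.506379; next y=3/10·0.006858+3/4·(-0.506379)≈-0.377727
n=12: y≈-0.377727, sp=1, e=sp−y≈1.377727; I≈23.306076, D=e−e_prev≈0.384585; u=0·1.377727+0·23.306076+1/2·0.384585≈0.192292; next y=3/10·(-0.377727)+3/4·0.192292≈0.030901
n=13: y≈0.030901, sp=1, e=sp−y≈0.969099; I≈24.275175, D=e−e_prev≈-0.408628; u=0·0.969099+0·24.275175+1/2·(-0.408628)≈-0.204314; next y=3/10·0.030901+3/4·(-0.204314)≈-0.143965
n=14: y≈-0.143965, sp=1, e=sp−y≈1.143965; I≈25.419140, D=e−e_prev≈0.174866; u=0·1.143965+0·25.419140+1/2·0.174866≈0.087433; next y=3/10·(-0.143965)+3/4·0.087433≈0.022385

0 2 1.000 0.000
1 2 -0.375 0.750
2 2 0.403 -0.056
3 2 -0.171 0.285
4 2 0.164 -0.043
5 2 -0.076 0.110
6 2 0.067 -0.024
7 2 -0.034 0.043
8 2 0.028 -0.012
9 2 -0.015 0.017
10 2 0.012 -0.006
11 1 -0.506 0.007
12 1 0.192 -0.378
13 1 -0.204 0.031
14 1 0.087 -0.144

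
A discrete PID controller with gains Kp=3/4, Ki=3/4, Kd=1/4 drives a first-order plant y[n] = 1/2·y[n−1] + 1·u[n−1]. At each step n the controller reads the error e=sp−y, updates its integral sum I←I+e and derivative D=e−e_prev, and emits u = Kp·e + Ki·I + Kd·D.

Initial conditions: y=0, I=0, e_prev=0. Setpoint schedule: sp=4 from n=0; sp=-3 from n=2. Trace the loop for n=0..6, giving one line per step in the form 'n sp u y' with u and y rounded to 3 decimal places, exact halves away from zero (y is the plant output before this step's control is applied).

0 4 7.000 0.000
1 4 -3.250 7.000
2 -3 -4.188 0.250
3 -3 0.984 -4.063
4 -3 -4.574 -1.047
5 -3 1.804 -5.098
6 -3 -5.253 -0.745

(exact arithmetic carried between steps; '≈' marks a value shown rounded to 6 d.p. or computed from one; I and e_prev carry over from the previous line; the table rounds u and y to 3 d.p., halves away from zero)
n=0: y=0, sp=4, e=sp−y=4; I=4, D=e−e_prev=4; u=3/4·4+3/4·4+1/4·4=7; next y=1/2·0+1·7=7
n=1: y=7, sp=4, e=sp−y=-3; I=1, D=e−e_prev=-7; u=3/4·(-3)+3/4·1+1/4·(-7)=-3.25; next y=1/2·7+1·(-3.25)=0.25
n=2: y=0.25, sp=-3, e=sp−y=-3.25; I=-2.25, D=e−e_prev=-0.25; u=3/4·(-3.25)+3/4·(-2.25)+1/4·(-0.25)=-4.1875; next y=1/2·0.25+1·(-4.1875)=-4.0625
n=3: y=-4.0625, sp=-3, e=sp−y=1.0625; I=-1.1875, D=e−e_prev=4.3125; u=3/4·1.0625+3/4·(-1.1875)+1/4·4.3125=0.984375; next y=1/2·(-4.0625)+1·0.984375=-1.046875
n=4: y=-1.046875, sp=-3, e=sp−y=-1.953125; I=-3.140625, D=e−e_prev=-3.015625; u=3/4·(-1.953125)+3/4·(-3.140625)+1/4·(-3.015625)≈-4.574219; next y=1/2·(-1.046875)+1·(-4.574219)≈-5.097656
n=5: y≈-5.097656, sp=-3, e=sp−y≈2.097656; I≈-1.042969, D=e−e_prev≈4.050781; u=3/4·2.097656+3/4·(-1.042969)+1/4·4.050781≈1.803711; next y=1/2·(-5.097656)+1·1.803711≈-0.745117
n=6: y≈-0.745117, sp=-3, e=sp−y≈-2.254883; I≈-3.297852, D=e−e_prev≈-4.352539; u=3/4·(-2.254883)+3/4·(-3.297852)+1/4·(-4.352539)≈-5.252686; next y=1/2·(-0.745117)+1·(-5.252686)≈-5.625244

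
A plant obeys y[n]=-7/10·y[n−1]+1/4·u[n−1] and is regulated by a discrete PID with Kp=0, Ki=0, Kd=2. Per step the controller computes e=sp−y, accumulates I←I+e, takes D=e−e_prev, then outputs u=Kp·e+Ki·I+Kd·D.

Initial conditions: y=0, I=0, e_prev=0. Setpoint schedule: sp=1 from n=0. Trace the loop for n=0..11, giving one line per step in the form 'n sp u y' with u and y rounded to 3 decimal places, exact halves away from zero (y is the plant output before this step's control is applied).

(exact arithmetic carried between steps; '≈' marks a value shown rounded to 6 d.p. or computed from one; I and e_prev carry over from the previous line; the table rounds u and y to 3 d.p., halves away from zero)
n=0: y=0, sp=1, e=sp−y=1; I=1, D=e−e_prev=1; u=0·1+0·1+2·1=2; next y=-7/10·0+1/4·2=0.5
n=1: y=0.5, sp=1, e=sp−y=0.5; I=1.5, D=e−e_prev=-0.5; u=0·0.5+0·1.5+2·(-0.5)=-1; next y=-7/10·0.5+1/4·(-1)=-0.6
n=2: y=-0.6, sp=1, e=sp−y=1.6; I=3.1, D=e−e_prev=1.1; u=0·1.6+0·3.1+2·1.1=2.2; next y=-7/10·(-0.6)+1/4·2.2=0.97
n=3: y=0.97, sp=1, e=sp−y=0.03; I=3.13, D=e−e_prev=-1.57; u=0·0.03+0·3.13+2·(-1.57)=-3.14; next y=-7/10·0.97+1/4·(-3.14)=-1.464
n=4: y=-1.464, sp=1, e=sp−y=2.464; I=5.594, D=e−e_prev=2.434; u=0·2.464+0·5.594+2·2.434=4.868; next y=-7/10·(-1.464)+1/4·4.868=2.2418
n=5: y=2.2418, sp=1, e=sp−y=-1.2418; I=4.3522, D=e−e_prev=-3.7058; u=0·(-1.2418)+0·4.3522+2·(-3.7058)=-7.4116; next y=-7/10·2.2418+1/4·(-7.4116)=-3.42216
n=6: y=-3.42216, sp=1, e=sp−y=4.42216; I=8.77436, D=e−e_prev=5.66396; u=0·4.42216+0·8.77436+2·5.66396=11.32792; next y=-7/10·(-3.42216)+1/4·11.32792=5.227492
n=7: y=5.227492, sp=1, e=sp−y=-4.227492; I=4.546868, D=e−e_prev=-8.649652; u=0·(-4.227492)+0·4.546868+2·(-8.649652)=-17.299304; next y=-7/10·5.227492+1/4·(-17.299304)≈-7.984070
n=8: y≈-7.984070, sp=1, e=sp−y≈8.984070; I≈13.530938, D=e−e_prev≈13.211562; u=0·8.984070+0·13.530938+2·13.211562≈26.423125; next y=-7/10·(-7.984070)+1/4·26.423125≈12.194630
n=9: y≈12.194630, sp=1, e=sp−y≈-11.194630; I≈2.336308, D=e−e_prev≈-20.178701; u=0·(-11.194630)+0·2.336308+2·(-20.178701)≈-40.357402; next y=-7/10·12.194630+1/4·(-40.357402)≈-18.625592
n=10: y≈-18.625592, sp=1, e=sp−y≈19.625592; I≈21.961900, D=e−e_prev≈30.820222; u=0·19.625592+0·21.961900+2·30.820222≈61.640445; next y=-7/10·(-18.625592)+1/4·61.640445≈28.448025
n=11: y≈28.448025, sp=1, e=sp−y≈-27.448025; I≈-5.486126, D=e−e_prev≈-47.073617; u=0·(-27.448025)+0·(-5.486126)+2·(-47.073617)≈-94.147234; next y=-7/10·28.448025+1/4·(-94.147234)≈-43.450426

0 1 2.000 0.000
1 1 -1.000 0.500
2 1 2.200 -0.600
3 1 -3.140 0.970
4 1 4.868 -1.464
5 1 -7.412 2.242
6 1 11.328 -3.422
7 1 -17.299 5.227
8 1 26.423 -7.984
9 1 -40.357 12.195
10 1 61.640 -18.626
11 1 -94.147 28.448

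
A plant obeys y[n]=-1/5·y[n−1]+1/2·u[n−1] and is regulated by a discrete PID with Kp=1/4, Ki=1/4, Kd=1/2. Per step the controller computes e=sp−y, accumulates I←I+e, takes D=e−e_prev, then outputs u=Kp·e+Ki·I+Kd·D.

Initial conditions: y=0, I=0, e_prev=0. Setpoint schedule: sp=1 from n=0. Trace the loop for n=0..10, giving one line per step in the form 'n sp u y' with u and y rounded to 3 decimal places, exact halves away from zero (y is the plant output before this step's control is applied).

0 1 1.000 0.000
1 1 0.250 0.500
2 1 1.100 0.025
3 1 0.586 0.545
4 1 1.321 0.184
5 1 0.905 0.624
6 1 1.515 0.328
7 1 1.171 0.692
8 1 1.675 0.447
9 1 1.390 0.748
10 1 1.806 0.545

(exact arithmetic carried between steps; '≈' marks a value shown rounded to 6 d.p. or computed from one; I and e_prev carry over from the previous line; the table rounds u and y to 3 d.p., halves away from zero)
n=0: y=0, sp=1, e=sp−y=1; I=1, D=e−e_prev=1; u=1/4·1+1/4·1+1/2·1=1; next y=-1/5·0+1/2·1=0.5
n=1: y=0.5, sp=1, e=sp−y=0.5; I=1.5, D=e−e_prev=-0.5; u=1/4·0.5+1/4·1.5+1/2·(-0.5)=0.25; next y=-1/5·0.5+1/2·0.25=0.025
n=2: y=0.025, sp=1, e=sp−y=0.975; I=2.475, D=e−e_prev=0.475; u=1/4·0.975+1/4·2.475+1/2·0.475=1.1; next y=-1/5·0.025+1/2·1.1=0.545
n=3: y=0.545, sp=1, e=sp−y=0.455; I=2.93, D=e−e_prev=-0.52; u=1/4·0.455+1/4·2.93+1/2·(-0.52)=0.58625; next y=-1/5·0.545+1/2·0.58625=0.184125
n=4: y=0.184125, sp=1, e=sp−y=0.815875; I=3.745875, D=e−e_prev=0.360875; u=1/4·0.815875+1/4·3.745875+1/2·0.360875=1.320875; next y=-1/5·0.184125+1/2·1.320875≈0.623613
n=5: y≈0.623613, sp=1, e=sp−y≈0.376388; I≈4.122263, D=e−e_prev≈-0.439488; u=1/4·0.376388+1/4·4.122263+1/2·(-0.439488)≈0.904919; next y=-1/5·0.623613+1/2·0.904919≈0.327737
n=6: y≈0.327737, sp=1, e=sp−y≈0.672263; I≈4.794526, D=e−e_prev≈0.295876; u=1/4·0.672263+1/4·4.794526+1/2·0.295876≈1.514635; next y=-1/5·0.327737+1/2·1.514635≈0.691770
n=7: y≈0.691770, sp=1, e=sp−y≈0.308230; I≈5.102756, D=e−e_prev≈-0.364033; u=1/4·0.308230+1/4·5.102756+1/2·(-0.364033)≈1.170730; next y=-1/5·0.691770+1/2·1.170730≈0.447011
n=8: y≈0.447011, sp=1, e=sp−y≈0.552989; I≈5.655745, D=e−e_prev≈0.244759; u=1/4·0.552989+1/4·5.655745+1/2·0.244759≈1.674563; next y=-1/5·0.447011+1/2·1.674563≈0.747879
n=9: y≈0.747879, sp=1, e=sp−y≈0.252121; I≈5.907865, D=e−e_prev≈-0.300869; u=1/4·0.252121+1/4·5.907865+1/2·(-0.300869)≈1.389562; next y=-1/5·0.747879+1/2·1.389562≈0.545205
n=10: y≈0.545205, sp=1, e=sp−y≈0.454795; I≈6.362660, D=e−e_prev≈0.202674; u=1/4·0.454795+1/4·6.362660+1/2·0.202674≈1.805701; next y=-1/5·0.545205+1/2·1.805701≈0.793809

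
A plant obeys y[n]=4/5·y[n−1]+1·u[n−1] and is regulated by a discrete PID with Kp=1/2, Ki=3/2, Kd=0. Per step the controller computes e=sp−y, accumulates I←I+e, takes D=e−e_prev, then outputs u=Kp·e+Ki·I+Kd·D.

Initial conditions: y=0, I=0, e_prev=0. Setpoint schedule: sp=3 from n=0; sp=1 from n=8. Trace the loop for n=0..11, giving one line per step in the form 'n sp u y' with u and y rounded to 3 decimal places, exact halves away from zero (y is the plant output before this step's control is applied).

0 3 6.000 0.000
1 3 -1.500 6.000
2 3 -0.600 3.300
3 3 1.470 2.040
4 3 0.786 3.102
5 3 0.302 3.268
6 3 0.604 2.916
7 3 0.689 2.937
8 1 -3.419 3.038
9 1 1.577 -0.989
10 1 1.010 0.786
11 1 -0.375 1.639

(exact arithmetic carried between steps; '≈' marks a value shown rounded to 6 d.p. or computed from one; I and e_prev carry over from the previous line; the table rounds u and y to 3 d.p., halves away from zero)
n=0: y=0, sp=3, e=sp−y=3; I=3, D=e−e_prev=3; u=1/2·3+3/2·3+0·3=6; next y=4/5·0+1·6=6
n=1: y=6, sp=3, e=sp−y=-3; I=0, D=e−e_prev=-6; u=1/2·(-3)+3/2·0+0·(-6)=-1.5; next y=4/5·6+1·(-1.5)=3.3
n=2: y=3.3, sp=3, e=sp−y=-0.3; I=-0.3, D=e−e_prev=2.7; u=1/2·(-0.3)+3/2·(-0.3)+0·2.7=-0.6; next y=4/5·3.3+1·(-0.6)=2.04
n=3: y=2.04, sp=3, e=sp−y=0.96; I=0.66, D=e−e_prev=1.26; u=1/2·0.96+3/2·0.66+0·1.26=1.47; next y=4/5·2.04+1·1.47=3.102
n=4: y=3.102, sp=3, e=sp−y=-0.102; I=0.558, D=e−e_prev=-1.062; u=1/2·(-0.102)+3/2·0.558+0·(-1.062)=0.786; next y=4/5·3.102+1·0.786=3.2676
n=5: y=3.2676, sp=3, e=sp−y=-0.2676; I=0.2904, D=e−e_prev=-0.1656; u=1/2·(-0.2676)+3/2·0.2904+0·(-0.1656)=0.3018; next y=4/5·3.2676+1·0.3018=2.91588
n=6: y=2.91588, sp=3, e=sp−y=0.08412; I=0.37452, D=e−e_prev=0.35172; u=1/2·0.08412+3/2·0.37452+0·0.35172=0.60384; next y=4/5·2.91588+1·0.60384=2.936544
n=7: y=2.936544, sp=3, e=sp−y=0.063456; I=0.437976, D=e−e_prev=-0.020664; u=1/2·0.063456+3/2·0.437976+0·(-0.020664)=0.688692; next y=4/5·2.936544+1·0.688692≈3.037927
n=8: y≈3.037927, sp=1, e=sp−y≈-2.037927; I≈-1.599951, D=e−e_prev≈-2.101383; u=1/2·(-2.037927)+3/2·(-1.599951)+0·(-2.101383)≈-3.418890; next y=4/5·3.037927+1·(-3.418890)≈-0.988549
n=9: y≈-0.988549, sp=1, e=sp−y≈1.988549; I≈0.388597, D=e−e_prev≈4.026476; u=1/2·1.988549+3/2·0.388597+0·4.026476≈1.577170; next y=4/5·(-0.988549)+1·1.577170≈0.786332
n=10: y≈0.786332, sp=1, e=sp−y≈0.213668; I≈0.602266, D=e−e_prev≈-1.774880; u=1/2·0.213668+3/2·0.602266+0·(-1.774880)≈1.010233; next y=4/5·0.786332+1·1.010233≈1.639298
n=11: y≈1.639298, sp=1, e=sp−y≈-0.639298; I≈-0.037032, D=e−e_prev≈-0.852967; u=1/2·(-0.639298)+3/2·(-0.037032)+0·(-0.852967)≈-0.375198; next y=4/5·1.639298+1·(-0.375198)≈0.936241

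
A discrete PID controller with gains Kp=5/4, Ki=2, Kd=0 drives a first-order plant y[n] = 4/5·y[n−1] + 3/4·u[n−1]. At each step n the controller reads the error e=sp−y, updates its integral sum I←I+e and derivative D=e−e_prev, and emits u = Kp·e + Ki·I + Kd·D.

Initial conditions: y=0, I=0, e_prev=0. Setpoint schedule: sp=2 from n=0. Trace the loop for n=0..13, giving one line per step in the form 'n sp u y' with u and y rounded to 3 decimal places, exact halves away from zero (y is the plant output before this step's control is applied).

(exact arithmetic carried between steps; '≈' marks a value shown rounded to 6 d.p. or computed from one; I and e_prev carry over from the previous line; the table rounds u and y to 3 d.p., halves away from zero)
n=0: y=0, sp=2, e=sp−y=2; I=2, D=e−e_prev=2; u=5/4·2+2·2+0·2=6.5; next y=4/5·0+3/4·6.5=4.875
n=1: y=4.875, sp=2, e=sp−y=-2.875; I=-0.875, D=e−e_prev=-4.875; u=5/4·(-2.875)+2·(-0.875)+0·(-4.875)=-5.34375; next y=4/5·4.875+3/4·(-5.34375)≈-0.107813
n=2: y≈-0.107813, sp=2, e=sp−y≈2.107813; I≈1.232813, D=e−e_prev≈4.982813; u=5/4·2.107813+2·1.232813+0·4.982813≈5.100391; next y=4/5·(-0.107813)+3/4·5.100391≈3.739043
n=3: y≈3.739043, sp=2, e=sp−y≈-1.739043; I≈-0.506230, D=e−e_prev≈-3.846855; u=5/4·(-1.739043)+2·(-0.506230)+0·(-3.846855)≈-3.186265; next y=4/5·3.739043+3/4·(-3.186265)≈0.601536
n=4: y≈0.601536, sp=2, e=sp−y≈1.398464; I≈0.892234, D=e−e_prev≈3.137507; u=5/4·1.398464+2·0.892234+0·3.137507≈3.532547; next y=4/5·0.601536+3/4·3.532547≈3.130639
n=5: y≈3.130639, sp=2, e=sp−y≈-1.130639; I≈-0.238406, D=e−e_prev≈-2.529103; u=5/4·(-1.130639)+2·(-0.238406)+0·(-2.529103)≈-1.890110; next y=4/5·3.130639+3/4·(-1.890110)≈1.086929
n=6: y≈1.086929, sp=2, e=sp−y≈0.913071; I≈0.674666, D=e−e_prev≈2.043711; u=5/4·0.913071+2·0.674666+0·2.043711≈2.490671; next y=4/5·1.086929+3/4·2.490671≈2.737546
n=7: y≈2.737546, sp=2, e=sp−y≈-0.737546; I≈-0.062880, D=e−e_prev≈-1.650617; u=5/4·(-0.737546)+2·(-0.062880)+0·(-1.650617)≈-1.047693; next y=4/5·2.737546+3/4·(-1.047693)≈1.404267
n=8: y≈1.404267, sp=2, e=sp−y≈0.595733; I≈0.532853, D=e−e_prev≈1.333279; u=5/4·0.595733+2·0.532853+0·1.333279≈1.810371; next y=4/5·1.404267+3/4·1.810371≈2.481192
n=9: y≈2.481192, sp=2, e=sp−y≈-0.481192; I≈0.051660, D=e−e_prev≈-1.076925; u=5/4·(-0.481192)+2·0.051660+0·(-1.076925)≈-0.498169; next y=4/5·2.481192+3/4·(-0.498169)≈1.611327
n=10: y≈1.611327, sp=2, e=sp−y≈0.388673; I≈0.440334, D=e−e_prev≈0.869866; u=5/4·0.388673+2·0.440334+0·0.869866≈1.366509; next y=4/5·1.611327+3/4·1.366509≈2.313943
n=11: y≈2.313943, sp=2, e=sp−y≈-0.313943; I≈0.126391, D=e−e_prev≈-0.702616; u=5/4·(-0.313943)+2·0.126391+0·(-0.702616)≈-0.139648; next y=4/5·2.313943+3/4·(-0.139648)≈1.746419
n=12: y≈1.746419, sp=2, e=sp−y≈0.253581; I≈0.379972, D=e−e_prev≈0.567525; u=5/4·0.253581+2·0.379972+0·0.567525≈1.076920; next y=4/5·1.746419+3/4·1.076920≈2.204825
n=13: y≈2.204825, sp=2, e=sp−y≈-0.204825; I≈0.175147, D=e−e_prev≈-0.458407; u=5/4·(-0.204825)+2·0.175147+0·(-0.458407)≈0.094262; next y=4/5·2.204825+3/4·0.094262≈1.834556

0 2 6.500 0.000
1 2 -5.344 4.875
2 2 5.100 -0.108
3 2 -3.186 3.739
4 2 3.533 0.602
5 2 -1.890 3.131
6 2 2.491 1.087
7 2 -1.048 2.738
8 2 1.810 1.404
9 2 -0.498 2.481
10 2 1.367 1.611
11 2 -0.140 2.314
12 2 1.077 1.746
13 2 0.094 2.205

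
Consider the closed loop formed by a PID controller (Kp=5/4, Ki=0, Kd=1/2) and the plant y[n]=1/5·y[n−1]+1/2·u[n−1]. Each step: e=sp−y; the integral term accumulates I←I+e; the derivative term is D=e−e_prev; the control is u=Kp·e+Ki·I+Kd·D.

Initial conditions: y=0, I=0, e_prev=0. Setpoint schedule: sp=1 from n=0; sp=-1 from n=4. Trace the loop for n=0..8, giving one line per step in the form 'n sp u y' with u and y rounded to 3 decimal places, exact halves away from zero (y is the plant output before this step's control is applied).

0 1 1.750 0.000
1 1 -0.281 0.875
2 1 1.627 0.034
3 1 -0.169 0.821
4 -1 -1.979 0.080
5 -1 0.494 -0.974
6 -1 -1.828 0.052
7 -1 0.357 -0.904
8 -1 -1.698 -0.002

(exact arithmetic carried between steps; '≈' marks a value shown rounded to 6 d.p. or computed from one; I and e_prev carry over from the previous line; the table rounds u and y to 3 d.p., halves away from zero)
n=0: y=0, sp=1, e=sp−y=1; I=1, D=e−e_prev=1; u=5/4·1+0·1+1/2·1=1.75; next y=1/5·0+1/2·1.75=0.875
n=1: y=0.875, sp=1, e=sp−y=0.125; I=1.125, D=e−e_prev=-0.875; u=5/4·0.125+0·1.125+1/2·(-0.875)=-0.28125; next y=1/5·0.875+1/2·(-0.28125)=0.034375
n=2: y=0.034375, sp=1, e=sp−y=0.965625; I=2.090625, D=e−e_prev=0.840625; u=5/4·0.965625+0·2.090625+1/2·0.840625≈1.627344; next y=1/5·0.034375+1/2·1.627344≈0.820547
n=3: y≈0.820547, sp=1, e=sp−y≈0.179453; I≈2.270078, D=e−e_prev≈-0.786172; u=5/4·0.179453+0·2.270078+1/2·(-0.786172)≈-0.168770; next y=1/5·0.820547+1/2·(-0.168770)≈0.079725
n=4: y≈0.079725, sp=-1, e=sp−y≈-1.079725; I≈1.190354, D=e−e_prev≈-1.259178; u=5/4·(-1.079725)+0·1.190354+1/2·(-1.259178)≈-1.979245; next y=1/5·0.079725+1/2·(-1.979245)≈-0.973677
n=5: y≈-0.973677, sp=-1, e=sp−y≈-0.026323; I≈1.164031, D=e−e_prev≈1.053402; u=5/4·(-0.026323)+0·1.164031+1/2·1.053402≈0.493798; next y=1/5·(-0.973677)+1/2·0.493798≈0.052163
n=6: y≈0.052163, sp=-1, e=sp−y≈-1.052163; I≈0.111868, D=e−e_prev≈-1.025841; u=5/4·(-1.052163)+0·0.111868+1/2·(-1.025841)≈-1.828125; next y=1/5·0.052163+1/2·(-1.828125)≈-0.903630
n=7: y≈-0.903630, sp=-1, e=sp−y≈-0.096370; I≈0.015497, D=e−e_prev≈0.955793; u=5/4·(-0.096370)+0·0.015497+1/2·0.955793≈0.357434; next y=1/5·(-0.903630)+1/2·0.357434≈-0.002009
n=8: y≈-0.002009, sp=-1, e=sp−y≈-0.997991; I≈-0.982494, D=e−e_prev≈-0.901620; u=5/4·(-0.997991)+0·(-0.982494)+1/2·(-0.901620)≈-1.698299; next y=1/5·(-0.002009)+1/2·(-1.698299)≈-0.849551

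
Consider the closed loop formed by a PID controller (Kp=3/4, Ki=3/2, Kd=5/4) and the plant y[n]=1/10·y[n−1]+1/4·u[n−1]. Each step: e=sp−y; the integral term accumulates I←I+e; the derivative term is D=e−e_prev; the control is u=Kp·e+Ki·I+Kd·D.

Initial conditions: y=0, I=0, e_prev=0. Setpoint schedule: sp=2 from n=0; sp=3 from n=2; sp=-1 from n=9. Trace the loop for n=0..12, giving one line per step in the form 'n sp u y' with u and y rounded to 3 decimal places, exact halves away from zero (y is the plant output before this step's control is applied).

0 2 7.000 0.000
1 2 1.375 1.750
2 3 11.747 0.519
3 3 4.035 2.989
4 3 13.023 1.308
5 3 6.184 3.386
6 3 13.459 1.885
7 3 7.415 3.553
8 3 13.376 2.209
9 -1 -5.863 3.565
10 -1 10.344 -1.109
11 -1 -7.880 2.475
12 -1 6.079 -1.723

(exact arithmetic carried between steps; '≈' marks a value shown rounded to 6 d.p. or computed from one; I and e_prev carry over from the previous line; the table rounds u and y to 3 d.p., halves away from zero)
n=0: y=0, sp=2, e=sp−y=2; I=2, D=e−e_prev=2; u=3/4·2+3/2·2+5/4·2=7; next y=1/10·0+1/4·7=1.75
n=1: y=1.75, sp=2, e=sp−y=0.25; I=2.25, D=e−e_prev=-1.75; u=3/4·0.25+3/2·2.25+5/4·(-1.75)=1.375; next y=1/10·1.75+1/4·1.375=0.51875
n=2: y=0.51875, sp=3, e=sp−y=2.48125; I=4.73125, D=e−e_prev=2.23125; u=3/4·2.48125+3/2·4.73125+5/4·2.23125=11.746875; next y=1/10·0.51875+1/4·11.746875≈2.988594
n=3: y≈2.988594, sp=3, e=sp−y≈0.011406; I≈4.742656, D=e−e_prev≈-2.469844; u=3/4·0.011406+3/2·4.742656+5/4·(-2.469844)≈4.035234; next y=1/10·2.988594+1/4·4.035234≈1.307668
n=4: y≈1.307668, sp=3, e=sp−y≈1.692332; I≈6.434988, D=e−e_prev≈1.680926; u=3/4·1.692332+3/2·6.434988+5/4·1.680926≈13.022889; next y=1/10·1.307668+1/4·13.022889≈3.386489
n=5: y≈3.386489, sp=3, e=sp−y≈-0.386489; I≈6.048499, D=e−e_prev≈-2.078821; u=3/4·(-0.386489)+3/2·6.048499+5/4·(-2.078821)≈6.184356; next y=1/10·3.386489+1/4·6.184356≈1.884738
n=6: y≈1.884738, sp=3, e=sp−y≈1.115262; I≈7.163761, D=e−e_prev≈1.501751; u=3/4·1.115262+3/2·7.163761+5/4·1.501751≈13.459278; next y=1/10·1.884738+1/4·13.459278≈3.553293
n=7: y≈3.553293, sp=3, e=sp−y≈-0.553293; I≈6.610468, D=e−e_prev≈-1.668555; u=3/4·(-0.553293)+3/2·6.610468+5/4·(-1.668555)≈7.415038; next y=1/10·3.553293+1/4·7.415038≈2.209089
n=8: y≈2.209089, sp=3, e=sp−y≈0.790911; I≈7.401379, D=e−e_prev≈1.344204; u=3/4·0.790911+3/2·7.401379+5/4·1.344204≈13.375508; next y=1/10·2.209089+1/4·13.375508≈3.564786
n=9: y≈3.564786, sp=-1, e=sp−y≈-4.564786; I≈2.836594, D=e−e_prev≈-5.355697; u=3/4·(-4.564786)+3/2·2.836594+5/4·(-5.355697)≈-5.863320; next y=1/10·3.564786+1/4·(-5.863320)≈-1.109351
n=10: y≈-1.109351, sp=-1, e=sp−y≈0.109351; I≈2.945945, D=e−e_prev≈4.674137; u=3/4·0.109351+3/2·2.945945+5/4·4.674137≈10.343603; next y=1/10·(-1.109351)+1/4·10.343603≈2.474966
n=11: y≈2.474966, sp=-1, e=sp−y≈-3.474966; I≈-0.529021, D=e−e_prev≈-3.584317; u=3/4·(-3.474966)+3/2·(-0.529021)+5/4·(-3.584317)≈-7.880151; next y=1/10·2.474966+1/4·(-7.880151)≈-1.722541
n=12: y≈-1.722541, sp=-1, e=sp−y≈0.722541; I≈0.193521, D=e−e_prev≈4.197507; u=3/4·0.722541+3/2·0.193521+5/4·4.197507≈6.079070; next y=1/10·(-1.722541)+1/4·6.079070≈1.347513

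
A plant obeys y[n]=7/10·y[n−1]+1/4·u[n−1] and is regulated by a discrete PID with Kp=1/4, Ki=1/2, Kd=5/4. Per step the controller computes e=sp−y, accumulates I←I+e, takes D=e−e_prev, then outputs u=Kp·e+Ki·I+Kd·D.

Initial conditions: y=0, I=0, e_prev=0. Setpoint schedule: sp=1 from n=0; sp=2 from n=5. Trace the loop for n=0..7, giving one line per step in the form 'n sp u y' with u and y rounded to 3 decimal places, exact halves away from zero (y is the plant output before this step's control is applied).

(exact arithmetic carried between steps; '≈' marks a value shown rounded to 6 d.p. or computed from one; I and e_prev carry over from the previous line; the table rounds u and y to 3 d.p., halves away from zero)
n=0: y=0, sp=1, e=sp−y=1; I=1, D=e−e_prev=1; u=1/4·1+1/2·1+5/4·1=2; next y=7/10·0+1/4·2=0.5
n=1: y=0.5, sp=1, e=sp−y=0.5; I=1.5, D=e−e_prev=-0.5; u=1/4·0.5+1/2·1.5+5/4·(-0.5)=0.25; next y=7/10·0.5+1/4·0.25=0.4125
n=2: y=0.4125, sp=1, e=sp−y=0.5875; I=2.0875, D=e−e_prev=0.0875; u=1/4·0.5875+1/2·2.0875+5/4·0.0875=1.3; next y=7/10·0.4125+1/4·1.3=0.61375
n=3: y=0.61375, sp=1, e=sp−y=0.38625; I=2.47375, D=e−e_prev=-0.20125; u=1/4·0.38625+1/2·2.47375+5/4·(-0.20125)=1.081875; next y=7/10·0.61375+1/4·1.081875≈0.700094
n=4: y≈0.700094, sp=1, e=sp−y≈0.299906; I≈2.773656, D=e−e_prev≈-0.086344; u=1/4·0.299906+1/2·2.773656+5/4·(-0.086344)≈1.353875; next y=7/10·0.700094+1/4·1.353875≈0.828534
n=5: y≈0.828534, sp=2, e=sp−y≈1.171466; I≈3.945122, D=e−e_prev≈0.871559; u=1/4·1.171466+1/2·3.945122+5/4·0.871559≈3.354877; next y=7/10·0.828534+1/4·3.354877≈1.418693
n=6: y≈1.418693, sp=2, e=sp−y≈0.581307; I≈4.526429, D=e−e_prev≈-0.590159; u=1/4·0.581307+1/2·4.526429+5/4·(-0.590159)≈1.670843; next y=7/10·1.418693+1/4·1.670843≈1.410796
n=7: y≈1.410796, sp=2, e=sp−y≈0.589204; I≈5.115633, D=e−e_prev≈0.007897; u=1/4·0.589204+1/2·5.115633+5/4·0.007897≈2.714989; next y=7/10·1.410796+1/4·2.714989≈1.666304

0 1 2.000 0.000
1 1 0.250 0.500
2 1 1.300 0.413
3 1 1.082 0.614
4 1 1.354 0.700
5 2 3.355 0.829
6 2 1.671 1.419
7 2 2.715 1.411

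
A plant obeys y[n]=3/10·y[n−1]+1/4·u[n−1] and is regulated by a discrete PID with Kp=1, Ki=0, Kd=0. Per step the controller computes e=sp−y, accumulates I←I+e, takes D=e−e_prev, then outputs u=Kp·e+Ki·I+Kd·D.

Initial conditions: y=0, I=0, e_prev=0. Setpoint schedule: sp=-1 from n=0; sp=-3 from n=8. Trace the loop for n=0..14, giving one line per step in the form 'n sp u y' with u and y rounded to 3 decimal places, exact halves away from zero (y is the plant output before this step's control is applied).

(exact arithmetic carried between steps; '≈' marks a value shown rounded to 6 d.p. or computed from one; I and e_prev carry over from the previous line; the table rounds u and y to 3 d.p., halves away from zero)
n=0: y=0, sp=-1, e=sp−y=-1; I=-1, D=e−e_prev=-1; u=1·(-1)+0·(-1)+0·(-1)=-1; next y=3/10·0+1/4·(-1)=-0.25
n=1: y=-0.25, sp=-1, e=sp−y=-0.75; I=-1.75, D=e−e_prev=0.25; u=1·(-0.75)+0·(-1.75)+0·0.25=-0.75; next y=3/10·(-0.25)+1/4·(-0.75)=-0.2625
n=2: y=-0.2625, sp=-1, e=sp−y=-0.7375; I=-2.4875, D=e−e_prev=0.0125; u=1·(-0.7375)+0·(-2.4875)+0·0.0125=-0.7375; next y=3/10·(-0.2625)+1/4·(-0.7375)=-0.263125
n=3: y=-0.263125, sp=-1, e=sp−y=-0.736875; I=-3.224375, D=e−e_prev=0.000625; u=1·(-0.736875)+0·(-3.224375)+0·0.000625=-0.736875; next y=3/10·(-0.263125)+1/4·(-0.736875)≈-0.263156
n=4: y≈-0.263156, sp=-1, e=sp−y≈-0.736844; I≈-3.961219, D=e−e_prev≈0.000031; u=1·(-0.736844)+0·(-3.961219)+0·0.000031≈-0.736844; next y=3/10·(-0.263156)+1/4·(-0.736844)≈-0.263158
n=5: y≈-0.263158, sp=-1, e=sp−y≈-0.736842; I≈-4.698061, D=e−e_prev≈0.000002; u=1·(-0.736842)+0·(-4.698061)+0·0.000002≈-0.736842; next y=3/10·(-0.263158)+1/4·(-0.736842)≈-0.263158
n=6: y≈-0.263158, sp=-1, e=sp−y≈-0.736842; I≈-5.434903, D=e−e_prev≈0.000000; u=1·(-0.736842)+0·(-5.434903)+0·0.000000≈-0.736842; next y=3/10·(-0.263158)+1/4·(-0.736842)≈-0.263158
n=7: y≈-0.263158, sp=-1, e=sp−y≈-0.736842; I≈-6.171745, D=e−e_prev≈0.000000; u=1·(-0.736842)+0·(-6.171745)+0·0.000000≈-0.736842; next y=3/10·(-0.263158)+1/4·(-0.736842)≈-0.263158
n=8: y≈-0.263158, sp=-3, e=sp−y≈-2.736842; I≈-8.908587, D=e−e_prev≈-2.000000; u=1·(-2.736842)+0·(-8.908587)+0·(-2.000000)≈-2.736842; next y=3/10·(-0.263158)+1/4·(-2.736842)≈-0.763158
n=9: y≈-0.763158, sp=-3, e=sp−y≈-2.236842; I≈-11.145429, D=e−e_prev≈0.500000; u=1·(-2.236842)+0·(-11.145429)+0·0.500000≈-2.236842; next y=3/10·(-0.763158)+1/4·(-2.236842)≈-0.788158
n=10: y≈-0.788158, sp=-3, e=sp−y≈-2.211842; I≈-13.357271, D=e−e_prev≈0.025000; u=1·(-2.211842)+0·(-13.357271)+0·0.025000≈-2.211842; next y=3/10·(-0.788158)+1/4·(-2.211842)≈-0.789408
n=11: y≈-0.789408, sp=-3, e=sp−y≈-2.210592; I≈-15.567864, D=e−e_prev≈0.001250; u=1·(-2.210592)+0·(-15.567864)+0·0.001250≈-2.210592; next y=3/10·(-0.789408)+1/4·(-2.210592)≈-0.789470
n=12: y≈-0.789470, sp=-3, e=sp−y≈-2.210530; I≈-17.778393, D=e−e_prev≈0.000063; u=1·(-2.210530)+0·(-17.778393)+0·0.000063≈-2.210530; next y=3/10·(-0.789470)+1/4·(-2.210530)≈-0.789474
n=13: y≈-0.789474, sp=-3, e=sp−y≈-2.210526; I≈-19.988920, D=e−e_prev≈0.000003; u=1·(-2.210526)+0·(-19.988920)+0·0.000003≈-2.210526; next y=3/10·(-0.789474)+1/4·(-2.210526)≈-0.789474
n=14: y≈-0.789474, sp=-3, e=sp−y≈-2.210526; I≈-22.199446, D=e−e_prev≈0.000000; u=1·(-2.210526)+0·(-22.199446)+0·0.000000≈-2.210526; next y=3/10·(-0.789474)+1/4·(-2.210526)≈-0.789474

0 -1 -1.000 0.000
1 -1 -0.750 -0.250
2 -1 -0.738 -0.263
3 -1 -0.737 -0.263
4 -1 -0.737 -0.263
5 -1 -0.737 -0.263
6 -1 -0.737 -0.263
7 -1 -0.737 -0.263
8 -3 -2.737 -0.263
9 -3 -2.237 -0.763
10 -3 -2.212 -0.788
11 -3 -2.211 -0.789
12 -3 -2.211 -0.789
13 -3 -2.211 -0.789
14 -3 -2.211 -0.789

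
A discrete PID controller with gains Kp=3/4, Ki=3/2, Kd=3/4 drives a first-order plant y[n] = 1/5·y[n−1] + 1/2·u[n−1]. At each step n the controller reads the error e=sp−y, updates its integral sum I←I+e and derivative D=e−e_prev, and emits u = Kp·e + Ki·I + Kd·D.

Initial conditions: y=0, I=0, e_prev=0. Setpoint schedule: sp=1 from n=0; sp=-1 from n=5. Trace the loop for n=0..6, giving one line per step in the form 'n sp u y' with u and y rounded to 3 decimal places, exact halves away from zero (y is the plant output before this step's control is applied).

(exact arithmetic carried between steps; '≈' marks a value shown rounded to 6 d.p. or computed from one; I and e_prev carry over from the previous line; the table rounds u and y to 3 d.p., halves away from zero)
n=0: y=0, sp=1, e=sp−y=1; I=1, D=e−e_prev=1; u=3/4·1+3/2·1+3/4·1=3; next y=1/5·0+1/2·3=1.5
n=1: y=1.5, sp=1, e=sp−y=-0.5; I=0.5, D=e−e_prev=-1.5; u=3/4·(-0.5)+3/2·0.5+3/4·(-1.5)=-0.75; next y=1/5·1.5+1/2·(-0.75)=-0.075
n=2: y=-0.075, sp=1, e=sp−y=1.075; I=1.575, D=e−e_prev=1.575; u=3/4·1.075+3/2·1.575+3/4·1.575=4.35; next y=1/5·(-0.075)+1/2·4.35=2.16
n=3: y=2.16, sp=1, e=sp−y=-1.16; I=0.415, D=e−e_prev=-2.235; u=3/4·(-1.16)+3/2·0.415+3/4·(-2.235)=-1.92375; next y=1/5·2.16+1/2·(-1.92375)=-0.529875
n=4: y=-0.529875, sp=1, e=sp−y=1.529875; I=1.944875, D=e−e_prev=2.689875; u=3/4·1.529875+3/2·1.944875+3/4·2.689875=6.082125; next y=1/5·(-0.529875)+1/2·6.082125≈2.935088
n=5: y≈2.935088, sp=-1, e=sp−y≈-3.935088; I≈-1.990213, D=e−e_prev≈-5.464963; u=3/4·(-3.935088)+3/2·(-1.990213)+3/4·(-5.464963)≈-10.035356; next y=1/5·2.935088+1/2·(-10.035356)≈-4.430661
n=6: y≈-4.430661, sp=-1, e=sp−y≈3.430661; I≈1.440448, D=e−e_prev≈7.365748; u=3/4·3.430661+3/2·1.440448+3/4·7.365748≈10.257979; next y=1/5·(-4.430661)+1/2·10.257979≈4.242857

0 1 3.000 0.000
1 1 -0.750 1.500
2 1 4.350 -0.075
3 1 -1.924 2.160
4 1 6.082 -0.530
5 -1 -10.035 2.935
6 -1 10.258 -4.431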